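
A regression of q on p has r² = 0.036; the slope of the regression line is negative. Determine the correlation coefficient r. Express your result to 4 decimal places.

-0.1897

|r| = √0.036 = 0.1897
The association is negative, so r = −0.1897.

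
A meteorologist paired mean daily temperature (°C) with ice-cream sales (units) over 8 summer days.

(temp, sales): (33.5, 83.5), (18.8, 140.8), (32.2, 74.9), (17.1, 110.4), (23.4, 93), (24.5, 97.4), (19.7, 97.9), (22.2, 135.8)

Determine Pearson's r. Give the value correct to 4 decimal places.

-0.7014

n = 8, Σx = 191.4, Σy = 833.7, Σx² = 4833.68, Σy² = 90756.87, Σxy = 19249.8
nΣxy − ΣxΣy = 153998.4 − 159570.18 = -5571.78
nΣx² − (Σx)² = 38669.44 − 36633.96 = 2035.48; nΣy² − (Σy)² = 726054.96 − 695055.69 = 30999.27
r = -5571.78 / √(2035.48 × 30999.27) = -5571.78 / 7943.4498 ≈ -0.7014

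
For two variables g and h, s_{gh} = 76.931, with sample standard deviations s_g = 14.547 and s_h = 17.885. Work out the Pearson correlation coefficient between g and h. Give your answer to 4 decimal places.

r = Cov(g,h) / (s_g · s_h) = 76.931 / (14.547 × 17.885)
  = 76.931 / 260.1731 ≈ 0.2957

0.2957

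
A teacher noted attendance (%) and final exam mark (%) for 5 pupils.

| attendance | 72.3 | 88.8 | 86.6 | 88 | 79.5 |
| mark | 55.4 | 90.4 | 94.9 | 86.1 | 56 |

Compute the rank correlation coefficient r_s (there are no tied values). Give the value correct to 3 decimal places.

0.700

Rank attendance: 1, 5, 3, 4, 2
Rank mark: 1, 4, 5, 3, 2
d = rank(attendance) − rank(mark): 0, 1, -2, 1, 0; Σd² = 6
ρ = 1 − 6Σd² / [n(n²−1)] = 1 − 6×6 / (5×24) = 1 − 36/120 ≈ 0.700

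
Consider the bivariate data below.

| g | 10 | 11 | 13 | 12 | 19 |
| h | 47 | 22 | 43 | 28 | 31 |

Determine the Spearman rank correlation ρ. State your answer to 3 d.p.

-0.100

Rank g: 1, 2, 4, 3, 5
Rank h: 5, 1, 4, 2, 3
d = rank(g) − rank(h): -4, 1, 0, 1, 2; Σd² = 22
ρ = 1 − 6Σd² / [n(n²−1)] = 1 − 6×22 / (5×24) = 1 − 132/120 ≈ -0.100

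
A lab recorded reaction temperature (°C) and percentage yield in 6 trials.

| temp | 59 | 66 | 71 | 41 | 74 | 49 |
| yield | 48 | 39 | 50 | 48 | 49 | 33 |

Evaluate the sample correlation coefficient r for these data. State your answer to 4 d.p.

n = 6, Σx = 360, Σy = 267, Σx² = 22436, Σy² = 12119, Σxy = 16167
nΣxy − ΣxΣy = 97002 − 96120 = 882
nΣx² − (Σx)² = 134616 − 129600 = 5016; nΣy² − (Σy)² = 72714 − 71289 = 1425
r = 882 / √(5016 × 1425) = 882 / 2673.5370 ≈ 0.3299

0.3299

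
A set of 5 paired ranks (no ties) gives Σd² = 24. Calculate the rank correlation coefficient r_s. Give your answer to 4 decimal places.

-0.2000

ρ = 1 − 6Σd² / [n(n²−1)] = 1 − 6×24 / (5×24)
  = 1 − 144/120 = 1 − 1.20000 ≈ -0.2000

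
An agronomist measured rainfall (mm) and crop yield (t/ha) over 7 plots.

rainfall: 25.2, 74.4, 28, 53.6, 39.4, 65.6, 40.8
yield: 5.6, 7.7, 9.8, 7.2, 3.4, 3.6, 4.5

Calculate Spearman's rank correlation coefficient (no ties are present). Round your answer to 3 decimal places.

Rank rainfall: 1, 7, 2, 5, 3, 6, 4
Rank yield: 4, 6, 7, 5, 1, 2, 3
d = rank(rainfall) − rank(yield): -3, 1, -5, 0, 2, 4, 1; Σd² = 56
ρ = 1 − 6Σd² / [n(n²−1)] = 1 − 6×56 / (7×48) = 1 − 336/336 ≈ 0.000

0.000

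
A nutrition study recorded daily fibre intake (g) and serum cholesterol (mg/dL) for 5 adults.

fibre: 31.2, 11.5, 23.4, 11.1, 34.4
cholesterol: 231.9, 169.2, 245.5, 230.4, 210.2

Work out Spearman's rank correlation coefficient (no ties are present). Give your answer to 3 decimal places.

0.100

Rank fibre: 4, 2, 3, 1, 5
Rank cholesterol: 4, 1, 5, 3, 2
d = rank(fibre) − rank(cholesterol): 0, 1, -2, -2, 3; Σd² = 18
ρ = 1 − 6Σd² / [n(n²−1)] = 1 − 6×18 / (5×24) = 1 − 108/120 ≈ 0.100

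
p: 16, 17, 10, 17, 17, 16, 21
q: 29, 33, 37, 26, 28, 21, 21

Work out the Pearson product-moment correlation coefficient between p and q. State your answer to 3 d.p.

-0.745

n = 7, Σp = 114, Σq = 195, Σp² = 1920, Σq² = 5641, Σpq = 3090
nΣpq − ΣpΣq = 21630 − 22230 = -600
nΣp² − (Σp)² = 13440 − 12996 = 444; nΣq² − (Σq)² = 39487 − 38025 = 1462
r = -600 / √(444 × 1462) = -600 / 805.6848 ≈ -0.745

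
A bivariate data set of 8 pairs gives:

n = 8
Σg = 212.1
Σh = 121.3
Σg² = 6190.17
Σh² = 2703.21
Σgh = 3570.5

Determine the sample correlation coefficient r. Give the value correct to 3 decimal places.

r = (nΣgh − ΣgΣh) / √[(nΣg² − (Σg)²)(nΣh² − (Σh)²)]
Numerator: 8×3570.5 − 212.1×121.3 = 2836.27
Denominator: √[(49521.36 − 44986.41)(21625.68 − 14713.69)] = √[4534.95 × 6911.99] = 5598.7078
r = 2836.27 / 5598.7078 ≈ 0.507

0.507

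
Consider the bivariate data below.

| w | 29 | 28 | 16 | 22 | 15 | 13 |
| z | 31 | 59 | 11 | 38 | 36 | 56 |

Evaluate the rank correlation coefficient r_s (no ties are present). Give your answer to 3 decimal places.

-0.086

Rank w: 6, 5, 3, 4, 2, 1
Rank z: 2, 6, 1, 4, 3, 5
d = rank(w) − rank(z): 4, -1, 2, 0, -1, -4; Σd² = 38
ρ = 1 − 6Σd² / [n(n²−1)] = 1 − 6×38 / (6×35) = 1 − 228/210 ≈ -0.086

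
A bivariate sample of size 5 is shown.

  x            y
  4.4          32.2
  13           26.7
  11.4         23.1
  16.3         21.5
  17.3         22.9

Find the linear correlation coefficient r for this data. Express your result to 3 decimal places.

-0.891

n = 5, Σx = 62.4, Σy = 126.4, Σx² = 883.3, Σy² = 3270, Σxy = 1498.74
nΣxy − ΣxΣy = 7493.7 − 7887.36 = -393.66
nΣx² − (Σx)² = 4416.5 − 3893.76 = 522.74; nΣy² − (Σy)² = 16350 − 15976.96 = 373.04
r = -393.66 / √(522.74 × 373.04) = -393.66 / 441.5914 ≈ -0.891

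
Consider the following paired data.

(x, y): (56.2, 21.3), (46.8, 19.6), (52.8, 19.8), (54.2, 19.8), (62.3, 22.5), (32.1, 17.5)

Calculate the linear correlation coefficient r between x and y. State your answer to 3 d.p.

0.940

n = 6, Σx = 304.4, Σy = 120.5, Σx² = 15985.86, Σy² = 2434.43, Σxy = 6196.44
nΣxy − ΣxΣy = 37178.64 − 36680.2 = 498.44
nΣx² − (Σx)² = 95915.16 − 92659.36 = 3255.8; nΣy² − (Σy)² = 14606.58 − 14520.25 = 86.33
r = 498.44 / √(3255.8 × 86.33) = 498.44 / 530.1634 ≈ 0.940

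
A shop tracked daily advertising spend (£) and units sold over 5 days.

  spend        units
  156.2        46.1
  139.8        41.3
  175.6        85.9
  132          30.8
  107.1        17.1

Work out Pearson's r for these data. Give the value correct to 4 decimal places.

n = 5, Σx = 710.7, Σy = 221.2, Σx² = 103672.25, Σy² = 12450.76, Σxy = 33955.61
nΣxy − ΣxΣy = 169778.05 − 157206.84 = 12571.21
nΣx² − (Σx)² = 518361.25 − 505094.49 = 13266.76; nΣy² − (Σy)² = 62253.8 − 48929.44 = 13324.36
r = 12571.21 / √(13266.76 × 13324.36) = 12571.21 / 13295.5288 ≈ 0.9455

0.9455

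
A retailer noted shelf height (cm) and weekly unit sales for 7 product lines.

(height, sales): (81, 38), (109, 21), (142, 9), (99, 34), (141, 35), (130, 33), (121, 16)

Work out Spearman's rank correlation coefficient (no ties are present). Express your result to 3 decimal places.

-0.536

Rank height: 1, 3, 7, 2, 6, 5, 4
Rank sales: 7, 3, 1, 5, 6, 4, 2
d = rank(height) − rank(sales): -6, 0, 6, -3, 0, 1, 2; Σd² = 86
ρ = 1 − 6Σd² / [n(n²−1)] = 1 − 6×86 / (7×48) = 1 − 516/336 ≈ -0.536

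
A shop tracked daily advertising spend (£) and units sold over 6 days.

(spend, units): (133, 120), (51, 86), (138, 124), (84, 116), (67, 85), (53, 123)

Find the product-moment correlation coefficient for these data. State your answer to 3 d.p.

0.581

n = 6, Σx = 526, Σy = 654, Σx² = 53688, Σy² = 72982, Σxy = 59416
nΣxy − ΣxΣy = 356496 − 344004 = 12492
nΣx² − (Σx)² = 322128 − 276676 = 45452; nΣy² − (Σy)² = 437892 − 427716 = 10176
r = 12492 / √(45452 × 10176) = 12492 / 21506.2677 ≈ 0.581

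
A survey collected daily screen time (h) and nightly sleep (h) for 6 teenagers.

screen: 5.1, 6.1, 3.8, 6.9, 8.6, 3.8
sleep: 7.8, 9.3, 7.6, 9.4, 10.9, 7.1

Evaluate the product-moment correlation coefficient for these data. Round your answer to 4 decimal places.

n = 6, Σx = 34.3, Σy = 52.1, Σx² = 213.67, Σy² = 462.67, Σxy = 310.97
nΣxy − ΣxΣy = 1865.82 − 1787.03 = 78.79
nΣx² − (Σx)² = 1282.02 − 1176.49 = 105.53; nΣy² − (Σy)² = 2776.02 − 2714.41 = 61.61
r = 78.79 / √(105.53 × 61.61) = 78.79 / 80.6331 ≈ 0.9771

0.9771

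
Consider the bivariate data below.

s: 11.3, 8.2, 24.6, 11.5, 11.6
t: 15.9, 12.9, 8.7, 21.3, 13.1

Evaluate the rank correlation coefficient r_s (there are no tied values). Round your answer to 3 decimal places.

Rank s: 2, 1, 5, 3, 4
Rank t: 4, 2, 1, 5, 3
d = rank(s) − rank(t): -2, -1, 4, -2, 1; Σd² = 26
ρ = 1 − 6Σd² / [n(n²−1)] = 1 − 6×26 / (5×24) = 1 − 156/120 ≈ -0.300

-0.300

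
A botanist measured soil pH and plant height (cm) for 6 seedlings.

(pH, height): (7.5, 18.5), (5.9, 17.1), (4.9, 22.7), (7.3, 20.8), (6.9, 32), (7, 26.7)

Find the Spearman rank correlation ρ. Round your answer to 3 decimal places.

-0.143

Rank pH: 6, 2, 1, 5, 3, 4
Rank height: 2, 1, 4, 3, 6, 5
d = rank(pH) − rank(height): 4, 1, -3, 2, -3, -1; Σd² = 40
ρ = 1 − 6Σd² / [n(n²−1)] = 1 − 6×40 / (6×35) = 1 − 240/210 ≈ -0.143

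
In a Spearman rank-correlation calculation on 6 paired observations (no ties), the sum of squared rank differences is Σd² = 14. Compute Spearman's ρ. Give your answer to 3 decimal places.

ρ = 1 − 6Σd² / [n(n²−1)] = 1 − 6×14 / (6×35)
  = 1 − 84/210 = 1 − 0.4000 ≈ 0.600

0.600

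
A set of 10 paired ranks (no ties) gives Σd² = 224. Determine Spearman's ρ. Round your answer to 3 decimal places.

-0.358

ρ = 1 − 6Σd² / [n(n²−1)] = 1 − 6×224 / (10×99)
  = 1 − 1344/990 = 1 − 1.3576 ≈ -0.358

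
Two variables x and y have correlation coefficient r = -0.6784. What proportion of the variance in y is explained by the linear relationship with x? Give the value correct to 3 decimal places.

r² = (-0.6784)² = 0.460

0.460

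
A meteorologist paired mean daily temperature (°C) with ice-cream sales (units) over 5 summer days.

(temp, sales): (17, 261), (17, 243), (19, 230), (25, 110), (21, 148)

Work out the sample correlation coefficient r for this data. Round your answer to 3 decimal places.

n = 5, Σx = 99, Σy = 992, Σx² = 2005, Σy² = 214074, Σxy = 18796
nΣxy − ΣxΣy = 93980 − 98208 = -4228
nΣx² − (Σx)² = 10025 − 9801 = 224; nΣy² − (Σy)² = 1070370 − 984064 = 86306
r = -4228 / √(224 × 86306) = -4228 / 4396.8789 ≈ -0.962

-0.962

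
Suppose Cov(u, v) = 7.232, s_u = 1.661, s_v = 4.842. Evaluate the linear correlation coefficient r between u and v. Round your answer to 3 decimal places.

r = Cov(u,v) / (s_u · s_v) = 7.232 / (1.661 × 4.842)
  = 7.232 / 8.0426 ≈ 0.899

0.899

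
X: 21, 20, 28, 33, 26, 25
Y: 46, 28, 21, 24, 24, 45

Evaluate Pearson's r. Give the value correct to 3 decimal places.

n = 6, ΣX = 153, ΣY = 188, ΣX² = 4015, ΣY² = 6518, ΣXY = 4655
nΣXY − ΣXΣY = 27930 − 28764 = -834
nΣX² − (ΣX)² = 24090 − 23409 = 681; nΣY² − (ΣY)² = 39108 − 35344 = 3764
r = -834 / √(681 × 3764) = -834 / 1601.0259 ≈ -0.521

-0.521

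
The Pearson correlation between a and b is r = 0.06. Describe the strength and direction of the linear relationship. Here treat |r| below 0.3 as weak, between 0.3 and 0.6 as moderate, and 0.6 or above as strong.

weak positive

r = 0.06 > 0 so the relationship is positive.
|r| = 0.06, which falls in the weak range.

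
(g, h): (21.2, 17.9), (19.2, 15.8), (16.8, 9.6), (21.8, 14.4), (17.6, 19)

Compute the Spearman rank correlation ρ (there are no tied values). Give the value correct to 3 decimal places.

Rank g: 4, 3, 1, 5, 2
Rank h: 4, 3, 1, 2, 5
d = rank(g) − rank(h): 0, 0, 0, 3, -3; Σd² = 18
ρ = 1 − 6Σd² / [n(n²−1)] = 1 − 6×18 / (5×24) = 1 − 108/120 ≈ 0.100

0.100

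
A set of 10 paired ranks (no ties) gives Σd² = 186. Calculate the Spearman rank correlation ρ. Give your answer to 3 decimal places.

-0.127

ρ = 1 − 6Σd² / [n(n²−1)] = 1 − 6×186 / (10×99)
  = 1 − 1116/990 = 1 − 1.1273 ≈ -0.127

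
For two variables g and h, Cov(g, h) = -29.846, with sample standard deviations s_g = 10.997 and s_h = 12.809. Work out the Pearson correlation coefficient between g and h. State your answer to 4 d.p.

r = Cov(g,h) / (s_g · s_h) = -29.846 / (10.997 × 12.809)
  = -29.846 / 140.8606 ≈ -0.2119

-0.2119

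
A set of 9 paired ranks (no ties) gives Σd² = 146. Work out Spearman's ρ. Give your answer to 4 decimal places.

ρ = 1 − 6Σd² / [n(n²−1)] = 1 − 6×146 / (9×80)
  = 1 − 876/720 = 1 − 1.21667 ≈ -0.2167

-0.2167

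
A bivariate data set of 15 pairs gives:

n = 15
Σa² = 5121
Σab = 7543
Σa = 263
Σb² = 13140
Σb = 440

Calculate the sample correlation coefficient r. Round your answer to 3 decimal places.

-0.498

r = (nΣab − ΣaΣb) / √[(nΣa² − (Σa)²)(nΣb² − (Σb)²)]
Numerator: 15×7543 − 263×440 = -2575
Denominator: √[(76815 − 69169)(197100 − 193600)] = √[7646 × 3500] = 5173.1035
r = -2575 / 5173.1035 ≈ -0.498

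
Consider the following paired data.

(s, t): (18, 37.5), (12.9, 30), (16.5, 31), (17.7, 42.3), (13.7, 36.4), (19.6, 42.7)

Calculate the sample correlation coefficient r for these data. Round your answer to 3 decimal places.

0.731

n = 6, Σs = 98.4, Σt = 219.9, Σs² = 1647.8, Σt² = 8204.79, Σst = 3657.81
nΣst − ΣsΣt = 21946.86 − 21638.16 = 308.7
nΣs² − (Σs)² = 9886.8 − 9682.56 = 204.24; nΣt² − (Σt)² = 49228.74 − 48356.01 = 872.73
r = 308.7 / √(204.24 × 872.73) = 308.7 / 422.1923 ≈ 0.731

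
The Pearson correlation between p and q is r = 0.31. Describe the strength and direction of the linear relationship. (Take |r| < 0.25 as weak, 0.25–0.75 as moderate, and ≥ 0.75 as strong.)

r = 0.31 > 0 so the relationship is positive.
|r| = 0.31, which falls in the moderate range.

moderate positive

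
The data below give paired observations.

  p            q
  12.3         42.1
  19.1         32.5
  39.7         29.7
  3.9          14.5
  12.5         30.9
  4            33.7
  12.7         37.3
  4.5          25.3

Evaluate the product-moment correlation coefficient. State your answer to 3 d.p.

n = 8, Σp = 108.7, Σq = 246, Σp² = 2461.19, Σq² = 8042.88, Σpq = 3482.83
nΣpq − ΣpΣq = 27862.64 − 26740.2 = 1122.44
nΣp² − (Σp)² = 19689.52 − 11815.69 = 7873.83; nΣq² − (Σq)² = 64343.04 − 60516 = 3827.04
r = 1122.44 / √(7873.83 × 3827.04) = 1122.44 / 5489.3954 ≈ 0.204

0.204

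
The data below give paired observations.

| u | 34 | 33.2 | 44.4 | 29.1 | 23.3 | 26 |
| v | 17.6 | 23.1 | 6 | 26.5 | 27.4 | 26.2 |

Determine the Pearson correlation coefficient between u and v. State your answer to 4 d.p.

n = 6, Σu = 190, Σv = 126.8, Σu² = 6295.3, Σv² = 3018.82, Σuv = 3722.49
nΣuv − ΣuΣv = 22334.94 − 24092 = -1757.06
nΣu² − (Σu)² = 37771.8 − 36100 = 1671.8; nΣv² − (Σv)² = 18112.92 − 16078.24 = 2034.68
r = -1757.06 / √(1671.8 × 2034.68) = -1757.06 / 1844.3367 ≈ -0.9527

-0.9527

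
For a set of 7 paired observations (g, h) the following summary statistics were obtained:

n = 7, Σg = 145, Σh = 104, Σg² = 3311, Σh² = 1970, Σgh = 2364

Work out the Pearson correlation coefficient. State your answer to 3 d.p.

0.580

r = (nΣgh − ΣgΣh) / √[(nΣg² − (Σg)²)(nΣh² − (Σh)²)]
Numerator: 7×2364 − 145×104 = 1468
Denominator: √[(23177 − 21025)(13790 − 10816)] = √[2152 × 2974] = 2529.8316
r = 1468 / 2529.8316 ≈ 0.580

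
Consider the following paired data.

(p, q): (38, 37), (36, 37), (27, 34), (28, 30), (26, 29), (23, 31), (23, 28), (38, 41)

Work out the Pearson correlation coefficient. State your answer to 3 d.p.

0.902

n = 8, Σp = 239, Σq = 267, Σp² = 7431, Σq² = 9061, Σpq = 8165
nΣpq − ΣpΣq = 65320 − 63813 = 1507
nΣp² − (Σp)² = 59448 − 57121 = 2327; nΣq² − (Σq)² = 72488 − 71289 = 1199
r = 1507 / √(2327 × 1199) = 1507 / 1670.3512 ≈ 0.902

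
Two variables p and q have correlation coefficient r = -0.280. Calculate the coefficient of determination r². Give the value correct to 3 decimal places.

0.078

r² = (-0.280)² = 0.078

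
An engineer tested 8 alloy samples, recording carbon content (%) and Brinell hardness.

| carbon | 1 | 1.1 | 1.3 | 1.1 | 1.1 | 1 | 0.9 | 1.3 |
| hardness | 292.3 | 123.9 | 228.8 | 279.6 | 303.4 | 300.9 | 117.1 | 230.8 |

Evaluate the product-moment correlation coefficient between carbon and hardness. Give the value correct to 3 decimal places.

0.122

n = 8, Σx = 8.8, Σy = 1876.8, Σx² = 9.82, Σy² = 480889.52, Σxy = 2073.66
nΣxy − ΣxΣy = 16589.28 − 16515.84 = 73.44
nΣx² − (Σx)² = 78.56 − 77.44 = 1.12; nΣy² − (Σy)² = 3847116.16 − 3522378.24 = 324737.92
r = 73.44 / √(1.12 × 324737.92) = 73.44 / 603.0808 ≈ 0.122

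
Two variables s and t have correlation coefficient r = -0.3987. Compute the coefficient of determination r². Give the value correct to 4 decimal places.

0.1590

r² = (-0.3987)² = 0.1590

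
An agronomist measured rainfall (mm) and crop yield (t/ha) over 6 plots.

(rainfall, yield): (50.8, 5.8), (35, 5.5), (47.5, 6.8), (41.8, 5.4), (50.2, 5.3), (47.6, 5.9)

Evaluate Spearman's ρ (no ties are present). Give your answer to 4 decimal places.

Rank rainfall: 6, 1, 3, 2, 5, 4
Rank yield: 4, 3, 6, 2, 1, 5
d = rank(rainfall) − rank(yield): 2, -2, -3, 0, 4, -1; Σd² = 34
ρ = 1 − 6Σd² / [n(n²−1)] = 1 − 6×34 / (6×35) = 1 − 204/210 ≈ 0.0286

0.0286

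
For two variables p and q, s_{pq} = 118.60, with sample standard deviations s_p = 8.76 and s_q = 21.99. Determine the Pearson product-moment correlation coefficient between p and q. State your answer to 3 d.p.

0.616

r = Cov(p,q) / (s_p · s_q) = 118.60 / (8.76 × 21.99)
  = 118.60 / 192.6324 ≈ 0.616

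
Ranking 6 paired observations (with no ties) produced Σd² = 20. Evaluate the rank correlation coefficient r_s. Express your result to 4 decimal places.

0.4286

ρ = 1 − 6Σd² / [n(n²−1)] = 1 − 6×20 / (6×35)
  = 1 − 120/210 = 1 − 0.57143 ≈ 0.4286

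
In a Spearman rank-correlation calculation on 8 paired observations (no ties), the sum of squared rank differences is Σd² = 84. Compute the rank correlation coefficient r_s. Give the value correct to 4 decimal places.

0.0000

ρ = 1 − 6Σd² / [n(n²−1)] = 1 − 6×84 / (8×63)
  = 1 − 504/504 = 1 − 1.00000 ≈ 0.0000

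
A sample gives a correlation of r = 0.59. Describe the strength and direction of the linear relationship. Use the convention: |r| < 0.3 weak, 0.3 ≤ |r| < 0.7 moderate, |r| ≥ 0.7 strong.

r = 0.59 > 0 so the relationship is positive.
|r| = 0.59, which falls in the moderate range.

moderate positive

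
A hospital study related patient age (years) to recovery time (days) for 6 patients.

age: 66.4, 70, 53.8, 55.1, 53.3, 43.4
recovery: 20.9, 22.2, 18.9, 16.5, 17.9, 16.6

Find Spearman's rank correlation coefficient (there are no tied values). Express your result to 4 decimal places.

Rank age: 5, 6, 3, 4, 2, 1
Rank recovery: 5, 6, 4, 1, 3, 2
d = rank(age) − rank(recovery): 0, 0, -1, 3, -1, -1; Σd² = 12
ρ = 1 − 6Σd² / [n(n²−1)] = 1 − 6×12 / (6×35) = 1 − 72/210 ≈ 0.6571

0.6571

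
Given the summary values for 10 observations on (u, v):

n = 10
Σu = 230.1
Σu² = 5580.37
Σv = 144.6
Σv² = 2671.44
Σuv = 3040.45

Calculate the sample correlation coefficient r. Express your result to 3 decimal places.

r = (nΣuv − ΣuΣv) / √[(nΣu² − (Σu)²)(nΣv² − (Σv)²)]
Numerator: 10×3040.45 − 230.1×144.6 = -2867.96
Denominator: √[(55803.7 − 52946.01)(26714.4 − 20909.16)] = √[2857.69 × 5805.24] = 4073.0304
r = -2867.96 / 4073.0304 ≈ -0.704

-0.704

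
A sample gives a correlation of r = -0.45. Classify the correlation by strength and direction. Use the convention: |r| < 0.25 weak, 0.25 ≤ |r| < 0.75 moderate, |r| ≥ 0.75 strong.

r = -0.45 < 0 so the relationship is negative.
|r| = 0.45, which falls in the moderate range.

moderate negative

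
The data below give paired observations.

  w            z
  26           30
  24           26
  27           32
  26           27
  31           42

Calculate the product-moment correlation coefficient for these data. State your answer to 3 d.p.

n = 5, Σw = 134, Σz = 157, Σw² = 3618, Σz² = 5093, Σwz = 4272
nΣwz − ΣwΣz = 21360 − 21038 = 322
nΣw² − (Σw)² = 18090 − 17956 = 134; nΣz² − (Σz)² = 25465 − 24649 = 816
r = 322 / √(134 × 816) = 322 / 330.6720 ≈ 0.974

0.974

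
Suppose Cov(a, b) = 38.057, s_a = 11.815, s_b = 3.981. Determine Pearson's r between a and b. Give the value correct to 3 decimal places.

0.809

r = Cov(a,b) / (s_a · s_b) = 38.057 / (11.815 × 3.981)
  = 38.057 / 47.0355 ≈ 0.809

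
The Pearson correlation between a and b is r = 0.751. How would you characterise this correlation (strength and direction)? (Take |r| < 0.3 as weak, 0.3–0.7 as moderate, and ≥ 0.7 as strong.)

r = 0.751 > 0 so the relationship is positive.
|r| = 0.751, which falls in the strong range.

strong positive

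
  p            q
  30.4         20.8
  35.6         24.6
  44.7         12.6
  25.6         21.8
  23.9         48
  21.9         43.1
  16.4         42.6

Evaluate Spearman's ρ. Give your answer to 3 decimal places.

Rank p: 5, 6, 7, 4, 3, 2, 1
Rank q: 2, 4, 1, 3, 7, 6, 5
d = rank(p) − rank(q): 3, 2, 6, 1, -4, -4, -4; Σd² = 98
ρ = 1 − 6Σd² / [n(n²−1)] = 1 − 6×98 / (7×48) = 1 − 588/336 ≈ -0.750

-0.750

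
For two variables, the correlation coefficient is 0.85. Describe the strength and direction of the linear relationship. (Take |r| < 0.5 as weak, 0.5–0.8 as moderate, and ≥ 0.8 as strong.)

r = 0.85 > 0 so the relationship is positive.
|r| = 0.85, which falls in the strong range.

strong positive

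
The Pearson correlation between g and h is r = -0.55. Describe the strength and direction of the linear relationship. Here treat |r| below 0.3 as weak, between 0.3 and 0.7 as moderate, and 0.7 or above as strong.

r = -0.55 < 0 so the relationship is negative.
|r| = 0.55, which falls in the moderate range.

moderate negative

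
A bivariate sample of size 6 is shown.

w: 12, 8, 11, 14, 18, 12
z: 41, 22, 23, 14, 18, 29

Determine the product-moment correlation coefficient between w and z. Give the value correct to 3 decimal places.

-0.306

n = 6, Σw = 75, Σz = 147, Σw² = 993, Σz² = 4055, Σwz = 1789
nΣwz − ΣwΣz = 10734 − 11025 = -291
nΣw² − (Σw)² = 5958 − 5625 = 333; nΣz² − (Σz)² = 24330 − 21609 = 2721
r = -291 / √(333 × 2721) = -291 / 951.8892 ≈ -0.306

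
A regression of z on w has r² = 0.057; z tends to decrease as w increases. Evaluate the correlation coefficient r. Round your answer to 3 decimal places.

|r| = √0.057 = 0.239
The association is negative, so r = −0.239.

-0.239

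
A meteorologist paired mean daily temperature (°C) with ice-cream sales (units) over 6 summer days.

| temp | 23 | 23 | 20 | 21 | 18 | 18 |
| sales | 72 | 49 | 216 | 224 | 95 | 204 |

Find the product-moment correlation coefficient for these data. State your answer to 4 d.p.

n = 6, Σx = 123, Σy = 860, Σx² = 2547, Σy² = 155058, Σxy = 17189
nΣxy − ΣxΣy = 103134 − 105780 = -2646
nΣx² − (Σx)² = 15282 − 15129 = 153; nΣy² − (Σy)² = 930348 − 739600 = 190748
r = -2646 / √(153 × 190748) = -2646 / 5402.2629 ≈ -0.4898

-0.4898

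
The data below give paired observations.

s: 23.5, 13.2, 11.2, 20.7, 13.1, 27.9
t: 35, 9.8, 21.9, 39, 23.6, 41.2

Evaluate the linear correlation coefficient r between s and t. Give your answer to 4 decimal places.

n = 6, Σs = 109.6, Σt = 170.5, Σs² = 2230.44, Σt² = 5576.05, Σst = 3463.08
nΣst − ΣsΣt = 20778.48 − 18686.8 = 2091.68
nΣs² − (Σs)² = 13382.64 − 12012.16 = 1370.48; nΣt² − (Σt)² = 33456.3 − 29070.25 = 4386.05
r = 2091.68 / √(1370.48 × 4386.05) = 2091.68 / 2451.7328 ≈ 0.8531

0.8531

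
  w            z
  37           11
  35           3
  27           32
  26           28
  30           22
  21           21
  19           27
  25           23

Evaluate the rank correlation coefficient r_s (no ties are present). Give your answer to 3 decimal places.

Rank w: 8, 7, 5, 4, 6, 2, 1, 3
Rank z: 2, 1, 8, 7, 4, 3, 6, 5
d = rank(w) − rank(z): 6, 6, -3, -3, 2, -1, -5, -2; Σd² = 124
ρ = 1 − 6Σd² / [n(n²−1)] = 1 − 6×124 / (8×63) = 1 − 744/504 ≈ -0.476

-0.476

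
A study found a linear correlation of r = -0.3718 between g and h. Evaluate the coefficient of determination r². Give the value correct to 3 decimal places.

0.138

r² = (-0.3718)² = 0.138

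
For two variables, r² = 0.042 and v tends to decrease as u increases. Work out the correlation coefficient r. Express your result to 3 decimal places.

-0.205

|r| = √0.042 = 0.205
The association is negative, so r = −0.205.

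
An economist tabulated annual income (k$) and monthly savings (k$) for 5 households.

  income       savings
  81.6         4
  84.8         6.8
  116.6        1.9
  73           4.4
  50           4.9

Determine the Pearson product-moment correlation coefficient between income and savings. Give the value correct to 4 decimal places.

n = 5, Σx = 406, Σy = 22, Σx² = 35274.16, Σy² = 109.22, Σxy = 1690.78
nΣxy − ΣxΣy = 8453.9 − 8932 = -478.1
nΣx² − (Σx)² = 176370.8 − 164836 = 11534.8; nΣy² − (Σy)² = 546.1 − 484 = 62.1
r = -478.1 / √(11534.8 × 62.1) = -478.1 / 846.3516 ≈ -0.5649

-0.5649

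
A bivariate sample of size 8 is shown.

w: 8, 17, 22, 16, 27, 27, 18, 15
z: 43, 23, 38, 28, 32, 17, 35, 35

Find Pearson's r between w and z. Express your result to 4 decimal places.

-0.5553

n = 8, Σw = 150, Σz = 251, Σw² = 3100, Σz² = 8369, Σwz = 4497
nΣwz − ΣwΣz = 35976 − 37650 = -1674
nΣw² − (Σw)² = 24800 − 22500 = 2300; nΣz² − (Σz)² = 66952 − 63001 = 3951
r = -1674 / √(2300 × 3951) = -1674 / 3014.5149 ≈ -0.5553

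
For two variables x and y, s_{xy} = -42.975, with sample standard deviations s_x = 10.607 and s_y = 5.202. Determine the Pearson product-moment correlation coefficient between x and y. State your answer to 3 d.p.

r = Cov(x,y) / (s_x · s_y) = -42.975 / (10.607 × 5.202)
  = -42.975 / 55.1776 ≈ -0.779

-0.779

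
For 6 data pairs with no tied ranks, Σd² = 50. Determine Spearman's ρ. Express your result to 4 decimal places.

-0.4286

ρ = 1 − 6Σd² / [n(n²−1)] = 1 − 6×50 / (6×35)
  = 1 − 300/210 = 1 − 1.42857 ≈ -0.4286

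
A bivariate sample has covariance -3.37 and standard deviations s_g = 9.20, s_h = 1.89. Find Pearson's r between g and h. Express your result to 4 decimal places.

r = Cov(g,h) / (s_g · s_h) = -3.37 / (9.20 × 1.89)
  = -3.37 / 17.3880 ≈ -0.1938

-0.1938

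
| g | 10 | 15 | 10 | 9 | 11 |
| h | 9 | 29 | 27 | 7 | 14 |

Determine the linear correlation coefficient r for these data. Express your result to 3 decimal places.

n = 5, Σg = 55, Σh = 86, Σg² = 627, Σh² = 1896, Σgh = 1012
nΣgh − ΣgΣh = 5060 − 4730 = 330
nΣg² − (Σg)² = 3135 − 3025 = 110; nΣh² − (Σh)² = 9480 − 7396 = 2084
r = 330 / √(110 × 2084) = 330 / 478.7901 ≈ 0.689

0.689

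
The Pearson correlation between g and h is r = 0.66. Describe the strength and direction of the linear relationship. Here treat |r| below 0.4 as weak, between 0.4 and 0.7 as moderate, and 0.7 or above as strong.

r = 0.66 > 0 so the relationship is positive.
|r| = 0.66, which falls in the moderate range.

moderate positive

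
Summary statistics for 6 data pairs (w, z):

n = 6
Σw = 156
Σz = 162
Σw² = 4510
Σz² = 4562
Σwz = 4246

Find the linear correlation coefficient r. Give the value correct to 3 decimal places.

r = (nΣwz − ΣwΣz) / √[(nΣw² − (Σw)²)(nΣz² − (Σz)²)]
Numerator: 6×4246 − 156×162 = 204
Denominator: √[(27060 − 24336)(27372 − 26244)] = √[2724 × 1128] = 1752.9039
r = 204 / 1752.9039 ≈ 0.116

0.116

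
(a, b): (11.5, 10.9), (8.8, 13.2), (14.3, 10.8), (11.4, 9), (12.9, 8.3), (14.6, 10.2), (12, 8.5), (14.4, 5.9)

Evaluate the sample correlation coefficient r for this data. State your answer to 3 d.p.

n = 8, Σa = 99.9, Σb = 76.8, Σa² = 1275.07, Σb² = 770.68, Σab = 941.5
nΣab − ΣaΣb = 7532 − 7672.32 = -140.32
nΣa² − (Σa)² = 10200.56 − 9980.01 = 220.55; nΣb² − (Σb)² = 6165.44 − 5898.24 = 267.2
r = -140.32 / √(220.55 × 267.2) = -140.32 / 242.7570 ≈ -0.578

-0.578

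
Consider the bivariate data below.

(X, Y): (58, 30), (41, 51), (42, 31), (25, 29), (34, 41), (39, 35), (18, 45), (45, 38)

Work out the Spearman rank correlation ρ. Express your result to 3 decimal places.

Rank X: 8, 5, 6, 2, 3, 4, 1, 7
Rank Y: 2, 8, 3, 1, 6, 4, 7, 5
d = rank(X) − rank(Y): 6, -3, 3, 1, -3, 0, -6, 2; Σd² = 104
ρ = 1 − 6Σd² / [n(n²−1)] = 1 − 6×104 / (8×63) = 1 − 624/504 ≈ -0.238

-0.238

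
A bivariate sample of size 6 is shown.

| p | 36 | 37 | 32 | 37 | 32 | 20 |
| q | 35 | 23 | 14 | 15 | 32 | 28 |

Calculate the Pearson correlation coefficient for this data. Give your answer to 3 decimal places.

n = 6, Σp = 194, Σq = 147, Σp² = 6482, Σq² = 3983, Σpq = 4698
nΣpq − ΣpΣq = 28188 − 28518 = -330
nΣp² − (Σp)² = 38892 − 37636 = 1256; nΣq² − (Σq)² = 23898 − 21609 = 2289
r = -330 / √(1256 × 2289) = -330 / 1695.5778 ≈ -0.195

-0.195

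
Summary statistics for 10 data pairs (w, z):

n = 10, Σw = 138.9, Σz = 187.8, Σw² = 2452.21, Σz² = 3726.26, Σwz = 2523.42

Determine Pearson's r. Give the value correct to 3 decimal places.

-0.264

r = (nΣwz − ΣwΣz) / √[(nΣw² − (Σw)²)(nΣz² − (Σz)²)]
Numerator: 10×2523.42 − 138.9×187.8 = -851.22
Denominator: √[(24522.1 − 19293.21)(37262.6 − 35268.84)] = √[5228.89 × 1993.76] = 3228.8004
r = -851.22 / 3228.8004 ≈ -0.264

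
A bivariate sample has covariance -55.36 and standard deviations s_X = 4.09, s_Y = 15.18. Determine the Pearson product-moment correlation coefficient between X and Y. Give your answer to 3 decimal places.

-0.892

r = Cov(X,Y) / (s_X · s_Y) = -55.36 / (4.09 × 15.18)
  = -55.36 / 62.0862 ≈ -0.892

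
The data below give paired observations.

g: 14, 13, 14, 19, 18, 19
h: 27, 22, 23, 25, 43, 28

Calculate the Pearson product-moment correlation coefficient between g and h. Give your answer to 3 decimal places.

n = 6, Σg = 97, Σh = 168, Σg² = 1607, Σh² = 5000, Σgh = 2767
nΣgh − ΣgΣh = 16602 − 16296 = 306
nΣg² − (Σg)² = 9642 − 9409 = 233; nΣh² − (Σh)² = 30000 − 28224 = 1776
r = 306 / √(233 × 1776) = 306 / 643.2791 ≈ 0.476

0.476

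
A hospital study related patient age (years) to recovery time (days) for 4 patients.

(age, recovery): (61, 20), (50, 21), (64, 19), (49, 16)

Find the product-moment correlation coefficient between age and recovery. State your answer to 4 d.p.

0.2837

n = 4, Σx = 224, Σy = 76, Σx² = 12718, Σy² = 1458, Σxy = 4270
nΣxy − ΣxΣy = 17080 − 17024 = 56
nΣx² − (Σx)² = 50872 − 50176 = 696; nΣy² − (Σy)² = 5832 − 5776 = 56
r = 56 / √(696 × 56) = 56 / 197.4234 ≈ 0.2837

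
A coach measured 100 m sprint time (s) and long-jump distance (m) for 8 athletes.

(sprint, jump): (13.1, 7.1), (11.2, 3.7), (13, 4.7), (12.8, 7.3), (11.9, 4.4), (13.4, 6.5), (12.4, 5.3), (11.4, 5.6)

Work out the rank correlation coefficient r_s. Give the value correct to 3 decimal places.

Rank sprint: 7, 1, 6, 5, 3, 8, 4, 2
Rank jump: 7, 1, 3, 8, 2, 6, 4, 5
d = rank(sprint) − rank(jump): 0, 0, 3, -3, 1, 2, 0, -3; Σd² = 32
ρ = 1 − 6Σd² / [n(n²−1)] = 1 − 6×32 / (8×63) = 1 − 192/504 ≈ 0.619

0.619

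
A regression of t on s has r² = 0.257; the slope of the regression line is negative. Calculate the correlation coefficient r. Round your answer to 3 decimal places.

-0.507

|r| = √0.257 = 0.507
The association is negative, so r = −0.507.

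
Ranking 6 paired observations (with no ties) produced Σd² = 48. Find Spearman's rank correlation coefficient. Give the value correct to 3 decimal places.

-0.371

ρ = 1 − 6Σd² / [n(n²−1)] = 1 − 6×48 / (6×35)
  = 1 − 288/210 = 1 − 1.3714 ≈ -0.371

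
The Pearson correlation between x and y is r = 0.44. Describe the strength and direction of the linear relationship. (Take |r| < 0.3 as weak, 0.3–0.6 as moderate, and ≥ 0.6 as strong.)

r = 0.44 > 0 so the relationship is positive.
|r| = 0.44, which falls in the moderate range.

moderate positive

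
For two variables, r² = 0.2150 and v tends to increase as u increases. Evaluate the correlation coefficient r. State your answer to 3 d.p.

|r| = √0.2150 = 0.464
The association is positive, so r = 0.464.

0.464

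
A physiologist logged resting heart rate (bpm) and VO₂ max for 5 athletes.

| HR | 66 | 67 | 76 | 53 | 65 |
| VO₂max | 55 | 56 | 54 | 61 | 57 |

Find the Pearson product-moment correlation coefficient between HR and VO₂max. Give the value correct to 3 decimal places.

n = 5, Σx = 327, Σy = 283, Σx² = 21655, Σy² = 16047, Σxy = 18424
nΣxy − ΣxΣy = 92120 − 92541 = -421
nΣx² − (Σx)² = 108275 − 106929 = 1346; nΣy² − (Σy)² = 80235 − 80089 = 146
r = -421 / √(1346 × 146) = -421 / 443.3013 ≈ -0.950

-0.950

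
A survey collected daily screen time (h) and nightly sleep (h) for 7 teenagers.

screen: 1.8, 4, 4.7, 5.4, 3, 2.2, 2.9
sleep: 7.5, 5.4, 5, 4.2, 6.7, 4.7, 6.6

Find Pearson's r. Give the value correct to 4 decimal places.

-0.6879

n = 7, Σx = 24, Σy = 40.1, Σx² = 92.74, Σy² = 238.59, Σxy = 130.86
nΣxy − ΣxΣy = 916.02 − 962.4 = -46.38
nΣx² − (Σx)² = 649.18 − 576 = 73.18; nΣy² − (Σy)² = 1670.13 − 1608.01 = 62.12
r = -46.38 / √(73.18 × 62.12) = -46.38 / 67.4236 ≈ -0.6879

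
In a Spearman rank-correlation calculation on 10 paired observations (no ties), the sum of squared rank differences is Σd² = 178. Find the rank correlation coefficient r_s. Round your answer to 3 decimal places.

-0.079

ρ = 1 − 6Σd² / [n(n²−1)] = 1 − 6×178 / (10×99)
  = 1 − 1068/990 = 1 − 1.0788 ≈ -0.079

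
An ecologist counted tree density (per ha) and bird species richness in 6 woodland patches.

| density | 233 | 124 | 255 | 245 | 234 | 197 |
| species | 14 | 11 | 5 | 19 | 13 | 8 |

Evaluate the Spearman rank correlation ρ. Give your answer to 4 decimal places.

0.0286

Rank density: 3, 1, 6, 5, 4, 2
Rank species: 5, 3, 1, 6, 4, 2
d = rank(density) − rank(species): -2, -2, 5, -1, 0, 0; Σd² = 34
ρ = 1 − 6Σd² / [n(n²−1)] = 1 − 6×34 / (6×35) = 1 − 204/210 ≈ 0.0286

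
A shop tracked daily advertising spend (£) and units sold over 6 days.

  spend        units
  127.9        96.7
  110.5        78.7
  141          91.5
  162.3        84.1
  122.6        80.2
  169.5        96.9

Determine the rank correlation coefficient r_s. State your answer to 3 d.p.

Rank spend: 3, 1, 4, 5, 2, 6
Rank units: 5, 1, 4, 3, 2, 6
d = rank(spend) − rank(units): -2, 0, 0, 2, 0, 0; Σd² = 8
ρ = 1 − 6Σd² / [n(n²−1)] = 1 − 6×8 / (6×35) = 1 − 48/210 ≈ 0.771

0.771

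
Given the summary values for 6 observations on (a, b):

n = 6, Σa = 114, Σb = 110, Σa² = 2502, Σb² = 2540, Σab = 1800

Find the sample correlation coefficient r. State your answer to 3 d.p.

-0.692

r = (nΣab − ΣaΣb) / √[(nΣa² − (Σa)²)(nΣb² − (Σb)²)]
Numerator: 6×1800 − 114×110 = -1740
Denominator: √[(15012 − 12996)(15240 − 12100)] = √[2016 × 3140] = 2515.9968
r = -1740 / 2515.9968 ≈ -0.692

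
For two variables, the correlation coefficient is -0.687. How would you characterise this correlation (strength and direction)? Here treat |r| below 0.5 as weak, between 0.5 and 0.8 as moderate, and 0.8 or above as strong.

moderate negative

r = -0.687 < 0 so the relationship is negative.
|r| = 0.687, which falls in the moderate range.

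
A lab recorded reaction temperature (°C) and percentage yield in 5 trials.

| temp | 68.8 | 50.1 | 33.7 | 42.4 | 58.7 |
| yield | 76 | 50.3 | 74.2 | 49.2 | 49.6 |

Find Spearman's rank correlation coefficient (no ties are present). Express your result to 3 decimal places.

0.300

Rank temp: 5, 3, 1, 2, 4
Rank yield: 5, 3, 4, 1, 2
d = rank(temp) − rank(yield): 0, 0, -3, 1, 2; Σd² = 14
ρ = 1 − 6Σd² / [n(n²−1)] = 1 − 6×14 / (5×24) = 1 − 84/120 ≈ 0.300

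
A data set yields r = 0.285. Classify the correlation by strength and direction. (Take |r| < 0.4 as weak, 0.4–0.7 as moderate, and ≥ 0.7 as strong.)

r = 0.285 > 0 so the relationship is positive.
|r| = 0.285, which falls in the weak range.

weak positive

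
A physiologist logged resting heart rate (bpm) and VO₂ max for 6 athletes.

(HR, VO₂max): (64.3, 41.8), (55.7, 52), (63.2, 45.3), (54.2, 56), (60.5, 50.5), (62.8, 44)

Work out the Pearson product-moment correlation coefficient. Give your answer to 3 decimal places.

-0.952

n = 6, Σx = 360.7, Σy = 289.6, Σx² = 21772.95, Σy² = 14125.58, Σxy = 17300.75
nΣxy − ΣxΣy = 103804.5 − 104458.72 = -654.22
nΣx² − (Σx)² = 130637.7 − 130104.49 = 533.21; nΣy² − (Σy)² = 84753.48 − 83868.16 = 885.32
r = -654.22 / √(533.21 × 885.32) = -654.22 / 687.0673 ≈ -0.952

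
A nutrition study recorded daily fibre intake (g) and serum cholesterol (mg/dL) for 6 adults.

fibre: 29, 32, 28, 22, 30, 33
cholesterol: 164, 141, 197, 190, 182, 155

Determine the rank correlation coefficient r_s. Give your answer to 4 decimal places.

-0.8286

Rank fibre: 3, 5, 2, 1, 4, 6
Rank cholesterol: 3, 1, 6, 5, 4, 2
d = rank(fibre) − rank(cholesterol): 0, 4, -4, -4, 0, 4; Σd² = 64
ρ = 1 − 6Σd² / [n(n²−1)] = 1 − 6×64 / (6×35) = 1 − 384/210 ≈ -0.8286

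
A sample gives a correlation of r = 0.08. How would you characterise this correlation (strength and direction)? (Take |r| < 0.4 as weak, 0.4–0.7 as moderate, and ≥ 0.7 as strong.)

weak positive

r = 0.08 > 0 so the relationship is positive.
|r| = 0.08, which falls in the weak range.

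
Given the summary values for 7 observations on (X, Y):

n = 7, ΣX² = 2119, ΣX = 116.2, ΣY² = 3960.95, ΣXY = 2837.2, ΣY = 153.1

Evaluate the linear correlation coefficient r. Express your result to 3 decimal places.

0.867

r = (nΣXY − ΣXΣY) / √[(nΣX² − (ΣX)²)(nΣY² − (ΣY)²)]
Numerator: 7×2837.2 − 116.2×153.1 = 2070.18
Denominator: √[(14833 − 13502.44)(27726.65 − 23439.61)] = √[1330.56 × 4287.04] = 2388.3392
r = 2070.18 / 2388.3392 ≈ 0.867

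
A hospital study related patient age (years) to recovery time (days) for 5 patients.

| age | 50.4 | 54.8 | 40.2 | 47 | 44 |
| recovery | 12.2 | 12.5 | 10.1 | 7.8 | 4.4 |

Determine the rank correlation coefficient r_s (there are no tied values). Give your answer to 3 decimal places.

0.700

Rank age: 4, 5, 1, 3, 2
Rank recovery: 4, 5, 3, 2, 1
d = rank(age) − rank(recovery): 0, 0, -2, 1, 1; Σd² = 6
ρ = 1 − 6Σd² / [n(n²−1)] = 1 − 6×6 / (5×24) = 1 − 36/120 ≈ 0.700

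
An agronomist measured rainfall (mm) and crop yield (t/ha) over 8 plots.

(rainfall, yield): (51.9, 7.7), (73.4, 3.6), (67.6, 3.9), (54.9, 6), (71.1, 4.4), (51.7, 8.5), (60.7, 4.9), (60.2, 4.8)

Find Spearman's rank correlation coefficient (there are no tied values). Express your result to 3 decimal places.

Rank rainfall: 2, 8, 6, 3, 7, 1, 5, 4
Rank yield: 7, 1, 2, 6, 3, 8, 5, 4
d = rank(rainfall) − rank(yield): -5, 7, 4, -3, 4, -7, 0, 0; Σd² = 164
ρ = 1 − 6Σd² / [n(n²−1)] = 1 − 6×164 / (8×63) = 1 − 984/504 ≈ -0.952

-0.952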